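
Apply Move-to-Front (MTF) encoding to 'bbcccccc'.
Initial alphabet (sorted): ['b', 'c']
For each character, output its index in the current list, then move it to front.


MTF encoding:
'b': index 0 in ['b', 'c'] -> ['b', 'c']
'b': index 0 in ['b', 'c'] -> ['b', 'c']
'c': index 1 in ['b', 'c'] -> ['c', 'b']
'c': index 0 in ['c', 'b'] -> ['c', 'b']
'c': index 0 in ['c', 'b'] -> ['c', 'b']
'c': index 0 in ['c', 'b'] -> ['c', 'b']
'c': index 0 in ['c', 'b'] -> ['c', 'b']
'c': index 0 in ['c', 'b'] -> ['c', 'b']


Output: [0, 0, 1, 0, 0, 0, 0, 0]


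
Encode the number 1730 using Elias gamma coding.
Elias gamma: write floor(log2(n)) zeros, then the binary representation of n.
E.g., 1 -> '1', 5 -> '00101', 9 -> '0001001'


num_bits = floor(log2(1730)) + 1 = 11
leading_zeros = num_bits - 1 = 10
binary(1730) = 11011000010

Elias gamma(1730) = '0000000000' + '11011000010' = 000000000011011000010 (21 bits)


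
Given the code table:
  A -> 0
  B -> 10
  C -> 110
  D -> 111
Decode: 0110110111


Decoding:
0 -> A
110 -> C
110 -> C
111 -> D


Result: ACCD


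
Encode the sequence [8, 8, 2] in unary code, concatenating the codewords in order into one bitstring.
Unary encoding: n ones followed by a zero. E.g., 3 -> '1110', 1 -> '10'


Encode each number as n ones followed by a terminating 0:
  8 -> 111111110 (9 bits)
  8 -> 111111110 (9 bits)
  2 -> 110 (3 bits)
Total length = 9 + 9 + 3 = 21 bits.

Unary([8, 8, 2]) = 111111110111111110110 (21 bits)


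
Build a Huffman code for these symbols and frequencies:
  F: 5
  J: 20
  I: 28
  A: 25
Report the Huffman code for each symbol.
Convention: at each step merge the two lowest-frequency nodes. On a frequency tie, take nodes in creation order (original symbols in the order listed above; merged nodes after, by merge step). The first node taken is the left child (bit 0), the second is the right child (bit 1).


Huffman tree construction:
Step 1: Merge F(5) + J(20) = 25
Step 2: Merge A(25) + (F+J)(25) = 50
Step 3: Merge I(28) + (A+(F+J))(50) = 78
Read each symbol's code off the tree from the root (left child = 0, right child = 1).

Codes:
  F: 110 (length 3)
  J: 111 (length 3)
  I: 0 (length 1)
  A: 10 (length 2)
Average code length: 153/78 = 1.9615 bits/symbol


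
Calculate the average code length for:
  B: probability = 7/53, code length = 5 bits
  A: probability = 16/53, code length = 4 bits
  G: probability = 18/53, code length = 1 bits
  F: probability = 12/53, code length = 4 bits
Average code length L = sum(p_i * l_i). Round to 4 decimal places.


Weighted contributions p_i * l_i:
  B: (7/53) * 5 = 35/53
  A: (16/53) * 4 = 64/53
  G: (18/53) * 1 = 18/53
  F: (12/53) * 4 = 48/53
Sum = (35 + 64 + 18 + 48)/53 = 165/53

L = 165/53 = 3.1132 bits/symbol


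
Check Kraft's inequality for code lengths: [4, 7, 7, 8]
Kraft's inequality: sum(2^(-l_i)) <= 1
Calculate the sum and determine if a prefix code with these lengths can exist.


Sum = 2^(-4) + 2^(-7) + 2^(-7) + 2^(-8)
    = 0.0625 + 0.0078125 + 0.0078125 + 0.00390625
    = 21/256 = 0.08203125
Since 0.08203125 <= 1, Kraft's inequality IS satisfied.
A prefix code with these lengths CAN exist.

Kraft sum = 0.08203125. Satisfied.


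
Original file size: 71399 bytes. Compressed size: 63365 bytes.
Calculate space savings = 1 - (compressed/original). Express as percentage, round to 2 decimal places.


ratio = compressed/original = 63365/71399 = 0.887477
savings = 1 - ratio = 1 - 0.887477 = 0.112523
as a percentage: 0.112523 * 100 = 11.25%

Space savings = 1 - 63365/71399 = 11.25%


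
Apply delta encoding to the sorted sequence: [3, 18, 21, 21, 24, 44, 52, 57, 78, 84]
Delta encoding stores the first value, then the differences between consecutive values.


First value: 3
Deltas:
  18 - 3 = 15
  21 - 18 = 3
  21 - 21 = 0
  24 - 21 = 3
  44 - 24 = 20
  52 - 44 = 8
  57 - 52 = 5
  78 - 57 = 21
  84 - 78 = 6


Delta encoded: [3, 15, 3, 0, 3, 20, 8, 5, 21, 6]


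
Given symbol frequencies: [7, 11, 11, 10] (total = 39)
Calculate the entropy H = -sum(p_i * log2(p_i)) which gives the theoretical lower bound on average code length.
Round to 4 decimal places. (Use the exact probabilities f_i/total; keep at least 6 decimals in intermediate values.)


Per-symbol terms -p_i * log2(p_i) with p_i = f_i/39:
  p = 7/39 = 0.179487: log2(p) = -2.478047, -p*log2(p) = 0.444778
  p = 11/39 = 0.282051: log2(p) = -1.825971, -p*log2(p) = 0.515017
  p = 11/39 = 0.282051: log2(p) = -1.825971, -p*log2(p) = 0.515017
  p = 10/39 = 0.256410: log2(p) = -1.963474, -p*log2(p) = 0.503455
H = 0.444778 + 0.515017 + 0.515017 + 0.503455 = 1.978267

H = 1.9783 bits/symbol


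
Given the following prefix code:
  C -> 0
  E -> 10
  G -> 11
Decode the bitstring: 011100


Decoding step by step:
Bits 0 -> C
Bits 11 -> G
Bits 10 -> E
Bits 0 -> C


Decoded message: CGEC


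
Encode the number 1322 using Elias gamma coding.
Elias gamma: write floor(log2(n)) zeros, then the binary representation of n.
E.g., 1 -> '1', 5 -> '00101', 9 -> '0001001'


num_bits = floor(log2(1322)) + 1 = 11
leading_zeros = num_bits - 1 = 10
binary(1322) = 10100101010

Elias gamma(1322) = '0000000000' + '10100101010' = 000000000010100101010 (21 bits)


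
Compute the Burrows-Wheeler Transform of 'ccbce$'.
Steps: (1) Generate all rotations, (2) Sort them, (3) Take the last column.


Rotations (sorted):
  0: $ccbce -> last char: e
  1: bce$cc -> last char: c
  2: cbce$c -> last char: c
  3: ccbce$ -> last char: $
  4: ce$ccb -> last char: b
  5: e$ccbc -> last char: c


BWT = ecc$bc


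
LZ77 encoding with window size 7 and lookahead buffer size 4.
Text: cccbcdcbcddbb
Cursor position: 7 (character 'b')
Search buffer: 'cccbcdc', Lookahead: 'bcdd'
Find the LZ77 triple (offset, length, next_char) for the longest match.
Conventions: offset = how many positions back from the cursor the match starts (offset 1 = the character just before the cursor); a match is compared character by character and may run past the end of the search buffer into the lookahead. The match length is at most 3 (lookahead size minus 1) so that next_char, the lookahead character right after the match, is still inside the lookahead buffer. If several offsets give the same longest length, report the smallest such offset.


Try each offset into the search buffer:
  offset=1 (pos 6, char 'c'): match length 0
  offset=2 (pos 5, char 'd'): match length 0
  offset=3 (pos 4, char 'c'): match length 0
  offset=4 (pos 3, char 'b'): match length 3
  offset=5 (pos 2, char 'c'): match length 0
  offset=6 (pos 1, char 'c'): match length 0
  offset=7 (pos 0, char 'c'): match length 0
Longest match has length 3 at offset 4.
next_char = character at position 7 + 3 = 10 -> 'd'

Best match: offset=4, length=3 (matching 'bcd' starting at position 3)
LZ77 triple: (4, 3, 'd')


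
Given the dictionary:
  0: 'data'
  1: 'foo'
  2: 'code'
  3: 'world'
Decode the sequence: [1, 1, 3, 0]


Look up each index in the dictionary:
  1 -> 'foo'
  1 -> 'foo'
  3 -> 'world'
  0 -> 'data'

Decoded: "foo foo world data"


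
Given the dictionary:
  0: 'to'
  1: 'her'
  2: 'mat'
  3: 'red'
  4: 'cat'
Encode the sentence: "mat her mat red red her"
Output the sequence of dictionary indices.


Look up each word in the dictionary:
  'mat' -> 2
  'her' -> 1
  'mat' -> 2
  'red' -> 3
  'red' -> 3
  'her' -> 1

Encoded: [2, 1, 2, 3, 3, 1]


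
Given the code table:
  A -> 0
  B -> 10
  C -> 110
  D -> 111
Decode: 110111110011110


Decoding:
110 -> C
111 -> D
110 -> C
0 -> A
111 -> D
10 -> B


Result: CDCADB


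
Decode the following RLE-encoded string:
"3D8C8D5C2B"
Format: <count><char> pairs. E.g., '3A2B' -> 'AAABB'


Expanding each <count><char> pair:
  3D -> 'DDD'
  8C -> 'CCCCCCCC'
  8D -> 'DDDDDDDD'
  5C -> 'CCCCC'
  2B -> 'BB'

Decoded = DDDCCCCCCCCDDDDDDDDCCCCCBB


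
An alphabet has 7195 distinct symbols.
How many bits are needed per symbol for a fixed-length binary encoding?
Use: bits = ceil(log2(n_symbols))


log2(7195) = 12.8128
Bracket: 2^12 = 4096 < 7195 <= 2^13 = 8192
So ceil(log2(7195)) = 13

bits = ceil(log2(7195)) = ceil(12.8128) = 13 bits


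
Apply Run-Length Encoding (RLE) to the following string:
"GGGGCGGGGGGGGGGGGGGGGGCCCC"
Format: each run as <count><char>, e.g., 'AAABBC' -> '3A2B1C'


Scanning runs left to right:
  i=0: run of 'G' x 4 -> '4G'
  i=4: run of 'C' x 1 -> '1C'
  i=5: run of 'G' x 17 -> '17G'
  i=22: run of 'C' x 4 -> '4C'

RLE = 4G1C17G4C


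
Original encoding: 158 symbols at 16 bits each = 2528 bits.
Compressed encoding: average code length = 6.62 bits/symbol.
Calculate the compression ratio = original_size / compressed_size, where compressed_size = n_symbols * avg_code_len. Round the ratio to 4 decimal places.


original_size = n_symbols * orig_bits = 158 * 16 = 2528 bits
compressed_size = n_symbols * avg_code_len = 158 * 6.62 = 1045.96 bits
ratio = original_size / compressed_size = 2528 / 1045.96 = 2.4169

Compression ratio = 2.4169


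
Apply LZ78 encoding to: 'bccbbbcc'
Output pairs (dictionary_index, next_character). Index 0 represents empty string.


LZ78 encoding steps:
Dictionary: {0: ''}
Step 1: w='' (idx 0), next='b' -> output (0, 'b'), add 'b' as idx 1
Step 2: w='' (idx 0), next='c' -> output (0, 'c'), add 'c' as idx 2
Step 3: w='c' (idx 2), next='b' -> output (2, 'b'), add 'cb' as idx 3
Step 4: w='b' (idx 1), next='b' -> output (1, 'b'), add 'bb' as idx 4
Step 5: w='c' (idx 2), next='c' -> output (2, 'c'), add 'cc' as idx 5


Encoded: [(0, 'b'), (0, 'c'), (2, 'b'), (1, 'b'), (2, 'c')]


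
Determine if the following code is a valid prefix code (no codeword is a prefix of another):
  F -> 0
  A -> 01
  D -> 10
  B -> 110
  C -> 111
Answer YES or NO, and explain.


Checking each pair (does one codeword prefix another?):
  F='0' vs A='01': prefix -- VIOLATION

NO -- this is NOT a valid prefix code. F (0) is a prefix of A (01).


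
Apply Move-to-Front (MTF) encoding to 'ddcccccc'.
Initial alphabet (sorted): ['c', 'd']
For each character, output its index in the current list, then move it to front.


MTF encoding:
'd': index 1 in ['c', 'd'] -> ['d', 'c']
'd': index 0 in ['d', 'c'] -> ['d', 'c']
'c': index 1 in ['d', 'c'] -> ['c', 'd']
'c': index 0 in ['c', 'd'] -> ['c', 'd']
'c': index 0 in ['c', 'd'] -> ['c', 'd']
'c': index 0 in ['c', 'd'] -> ['c', 'd']
'c': index 0 in ['c', 'd'] -> ['c', 'd']
'c': index 0 in ['c', 'd'] -> ['c', 'd']


Output: [1, 0, 1, 0, 0, 0, 0, 0]


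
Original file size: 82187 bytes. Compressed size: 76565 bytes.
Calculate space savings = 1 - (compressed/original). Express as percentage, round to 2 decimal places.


ratio = compressed/original = 76565/82187 = 0.931595
savings = 1 - ratio = 1 - 0.931595 = 0.068405
as a percentage: 0.068405 * 100 = 6.84%

Space savings = 1 - 76565/82187 = 6.84%


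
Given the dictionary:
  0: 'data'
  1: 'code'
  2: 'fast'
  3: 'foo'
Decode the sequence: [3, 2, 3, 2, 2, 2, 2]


Look up each index in the dictionary:
  3 -> 'foo'
  2 -> 'fast'
  3 -> 'foo'
  2 -> 'fast'
  2 -> 'fast'
  2 -> 'fast'
  2 -> 'fast'

Decoded: "foo fast foo fast fast fast fast"


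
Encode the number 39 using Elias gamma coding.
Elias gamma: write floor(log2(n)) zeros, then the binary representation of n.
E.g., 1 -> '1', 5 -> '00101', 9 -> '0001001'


num_bits = floor(log2(39)) + 1 = 6
leading_zeros = num_bits - 1 = 5
binary(39) = 100111

Elias gamma(39) = '00000' + '100111' = 00000100111 (11 bits)


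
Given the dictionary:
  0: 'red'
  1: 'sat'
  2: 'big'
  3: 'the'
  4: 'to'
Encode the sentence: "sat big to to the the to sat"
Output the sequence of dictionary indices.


Look up each word in the dictionary:
  'sat' -> 1
  'big' -> 2
  'to' -> 4
  'to' -> 4
  'the' -> 3
  'the' -> 3
  'to' -> 4
  'sat' -> 1

Encoded: [1, 2, 4, 4, 3, 3, 4, 1]


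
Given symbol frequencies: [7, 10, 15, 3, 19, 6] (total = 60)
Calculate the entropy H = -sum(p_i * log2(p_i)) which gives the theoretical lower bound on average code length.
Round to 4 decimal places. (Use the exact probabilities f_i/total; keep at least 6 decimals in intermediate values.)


Per-symbol terms -p_i * log2(p_i) with p_i = f_i/60:
  p = 7/60 = 0.116667: log2(p) = -3.099536, -p*log2(p) = 0.361612
  p = 10/60 = 0.166667: log2(p) = -2.584963, -p*log2(p) = 0.430827
  p = 15/60 = 0.250000: log2(p) = -2.000000, -p*log2(p) = 0.500000
  p = 3/60 = 0.050000: log2(p) = -4.321928, -p*log2(p) = 0.216096
  p = 19/60 = 0.316667: log2(p) = -1.658963, -p*log2(p) = 0.525338
  p = 6/60 = 0.100000: log2(p) = -3.321928, -p*log2(p) = 0.332193
H = 0.361612 + 0.430827 + 0.500000 + 0.216096 + 0.525338 + 0.332193 = 2.366066

H = 2.3661 bits/symbol


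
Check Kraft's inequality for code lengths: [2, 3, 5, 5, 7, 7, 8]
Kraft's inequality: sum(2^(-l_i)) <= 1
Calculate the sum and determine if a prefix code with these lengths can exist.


Sum = 2^(-2) + 2^(-3) + 2^(-5) + 2^(-5) + 2^(-7) + 2^(-7) + 2^(-8)
    = 0.25 + 0.125 + 0.03125 + 0.03125 + 0.0078125 + 0.0078125 + 0.00390625
    = 117/256 = 0.45703125
Since 0.45703125 <= 1, Kraft's inequality IS satisfied.
A prefix code with these lengths CAN exist.

Kraft sum = 0.45703125. Satisfied.


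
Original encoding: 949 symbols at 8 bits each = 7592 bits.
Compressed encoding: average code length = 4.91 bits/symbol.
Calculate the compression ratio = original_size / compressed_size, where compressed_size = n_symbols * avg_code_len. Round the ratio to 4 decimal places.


original_size = n_symbols * orig_bits = 949 * 8 = 7592 bits
compressed_size = n_symbols * avg_code_len = 949 * 4.91 = 4659.59 bits
ratio = original_size / compressed_size = 7592 / 4659.59 = 1.6293

Compression ratio = 1.6293


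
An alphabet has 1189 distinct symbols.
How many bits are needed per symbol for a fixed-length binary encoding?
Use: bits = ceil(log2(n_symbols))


log2(1189) = 10.2155
Bracket: 2^10 = 1024 < 1189 <= 2^11 = 2048
So ceil(log2(1189)) = 11

bits = ceil(log2(1189)) = ceil(10.2155) = 11 bits


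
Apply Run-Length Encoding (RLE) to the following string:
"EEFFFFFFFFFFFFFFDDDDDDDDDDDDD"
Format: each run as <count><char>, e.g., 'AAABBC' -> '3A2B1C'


Scanning runs left to right:
  i=0: run of 'E' x 2 -> '2E'
  i=2: run of 'F' x 14 -> '14F'
  i=16: run of 'D' x 13 -> '13D'

RLE = 2E14F13D


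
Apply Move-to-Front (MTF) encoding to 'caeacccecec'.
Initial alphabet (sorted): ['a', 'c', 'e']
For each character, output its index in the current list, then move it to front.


MTF encoding:
'c': index 1 in ['a', 'c', 'e'] -> ['c', 'a', 'e']
'a': index 1 in ['c', 'a', 'e'] -> ['a', 'c', 'e']
'e': index 2 in ['a', 'c', 'e'] -> ['e', 'a', 'c']
'a': index 1 in ['e', 'a', 'c'] -> ['a', 'e', 'c']
'c': index 2 in ['a', 'e', 'c'] -> ['c', 'a', 'e']
'c': index 0 in ['c', 'a', 'e'] -> ['c', 'a', 'e']
'c': index 0 in ['c', 'a', 'e'] -> ['c', 'a', 'e']
'e': index 2 in ['c', 'a', 'e'] -> ['e', 'c', 'a']
'c': index 1 in ['e', 'c', 'a'] -> ['c', 'e', 'a']
'e': index 1 in ['c', 'e', 'a'] -> ['e', 'c', 'a']
'c': index 1 in ['e', 'c', 'a'] -> ['c', 'e', 'a']


Output: [1, 1, 2, 1, 2, 0, 0, 2, 1, 1, 1]


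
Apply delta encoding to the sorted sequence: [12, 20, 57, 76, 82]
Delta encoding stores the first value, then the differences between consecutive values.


First value: 12
Deltas:
  20 - 12 = 8
  57 - 20 = 37
  76 - 57 = 19
  82 - 76 = 6


Delta encoded: [12, 8, 37, 19, 6]


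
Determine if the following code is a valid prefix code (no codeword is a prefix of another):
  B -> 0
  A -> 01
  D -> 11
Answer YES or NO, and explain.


Checking each pair (does one codeword prefix another?):
  B='0' vs A='01': prefix -- VIOLATION

NO -- this is NOT a valid prefix code. B (0) is a prefix of A (01).


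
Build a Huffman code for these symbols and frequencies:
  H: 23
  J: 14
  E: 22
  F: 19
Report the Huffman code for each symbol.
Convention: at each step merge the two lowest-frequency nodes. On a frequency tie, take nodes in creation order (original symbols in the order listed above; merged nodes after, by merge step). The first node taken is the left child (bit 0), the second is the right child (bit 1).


Huffman tree construction:
Step 1: Merge J(14) + F(19) = 33
Step 2: Merge E(22) + H(23) = 45
Step 3: Merge (J+F)(33) + (E+H)(45) = 78
Read each symbol's code off the tree from the root (left child = 0, right child = 1).

Codes:
  H: 11 (length 2)
  J: 00 (length 2)
  E: 10 (length 2)
  F: 01 (length 2)
Average code length: 156/78 = 2.0000 bits/symbol


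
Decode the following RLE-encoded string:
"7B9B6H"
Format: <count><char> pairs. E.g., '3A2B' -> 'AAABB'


Expanding each <count><char> pair:
  7B -> 'BBBBBBB'
  9B -> 'BBBBBBBBB'
  6H -> 'HHHHHH'

Decoded = BBBBBBBBBBBBBBBBHHHHHH


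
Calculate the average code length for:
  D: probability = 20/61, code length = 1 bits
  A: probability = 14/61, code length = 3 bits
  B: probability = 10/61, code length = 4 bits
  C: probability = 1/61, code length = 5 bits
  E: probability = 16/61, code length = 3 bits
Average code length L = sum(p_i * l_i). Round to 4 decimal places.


Weighted contributions p_i * l_i:
  D: (20/61) * 1 = 20/61
  A: (14/61) * 3 = 42/61
  B: (10/61) * 4 = 40/61
  C: (1/61) * 5 = 5/61
  E: (16/61) * 3 = 48/61
Sum = (20 + 42 + 40 + 5 + 48)/61 = 155/61

L = 155/61 = 2.5410 bits/symbol


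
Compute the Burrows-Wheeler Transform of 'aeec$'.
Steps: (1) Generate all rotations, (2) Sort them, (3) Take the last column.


Rotations (sorted):
  0: $aeec -> last char: c
  1: aeec$ -> last char: $
  2: c$aee -> last char: e
  3: ec$ae -> last char: e
  4: eec$a -> last char: a


BWT = c$eea


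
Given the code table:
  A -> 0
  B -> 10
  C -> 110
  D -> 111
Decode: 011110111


Decoding:
0 -> A
111 -> D
10 -> B
111 -> D


Result: ADBD


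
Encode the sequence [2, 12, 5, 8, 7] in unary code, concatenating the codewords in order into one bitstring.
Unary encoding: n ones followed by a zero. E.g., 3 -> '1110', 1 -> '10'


Encode each number as n ones followed by a terminating 0:
  2 -> 110 (3 bits)
  12 -> 1111111111110 (13 bits)
  5 -> 111110 (6 bits)
  8 -> 111111110 (9 bits)
  7 -> 11111110 (8 bits)
Total length = 3 + 13 + 6 + 9 + 8 = 39 bits.

Unary([2, 12, 5, 8, 7]) = 110111111111111011111011111111011111110 (39 bits)


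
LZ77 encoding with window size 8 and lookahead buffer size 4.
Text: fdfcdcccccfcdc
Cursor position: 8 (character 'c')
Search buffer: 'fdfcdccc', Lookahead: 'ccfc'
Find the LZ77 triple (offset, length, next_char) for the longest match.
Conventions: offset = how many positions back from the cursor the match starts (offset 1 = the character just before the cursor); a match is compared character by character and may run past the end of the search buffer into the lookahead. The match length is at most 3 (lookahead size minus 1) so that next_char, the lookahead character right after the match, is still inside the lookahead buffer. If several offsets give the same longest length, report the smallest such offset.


Try each offset into the search buffer:
  offset=1 (pos 7, char 'c'): match length 2
  offset=2 (pos 6, char 'c'): match length 2
  offset=3 (pos 5, char 'c'): match length 2
  offset=4 (pos 4, char 'd'): match length 0
  offset=5 (pos 3, char 'c'): match length 1
  offset=6 (pos 2, char 'f'): match length 0
  offset=7 (pos 1, char 'd'): match length 0
  offset=8 (pos 0, char 'f'): match length 0
Longest match has length 2, found at offsets 1, 2, 3; take the smallest, offset 1.
next_char = character at position 8 + 2 = 10 -> 'f'

Best match: offset=1, length=2 (matching 'cc' starting at position 7)
LZ77 triple: (1, 2, 'f')


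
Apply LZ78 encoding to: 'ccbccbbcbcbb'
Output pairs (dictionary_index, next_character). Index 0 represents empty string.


LZ78 encoding steps:
Dictionary: {0: ''}
Step 1: w='' (idx 0), next='c' -> output (0, 'c'), add 'c' as idx 1
Step 2: w='c' (idx 1), next='b' -> output (1, 'b'), add 'cb' as idx 2
Step 3: w='c' (idx 1), next='c' -> output (1, 'c'), add 'cc' as idx 3
Step 4: w='' (idx 0), next='b' -> output (0, 'b'), add 'b' as idx 4
Step 5: w='b' (idx 4), next='c' -> output (4, 'c'), add 'bc' as idx 5
Step 6: w='bc' (idx 5), next='b' -> output (5, 'b'), add 'bcb' as idx 6
Step 7: w='b' (idx 4), end of input -> output (4, '')


Encoded: [(0, 'c'), (1, 'b'), (1, 'c'), (0, 'b'), (4, 'c'), (5, 'b'), (4, '')]


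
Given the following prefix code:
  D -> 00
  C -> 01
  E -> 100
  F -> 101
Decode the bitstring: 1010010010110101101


Decoding step by step:
Bits 101 -> F
Bits 00 -> D
Bits 100 -> E
Bits 101 -> F
Bits 101 -> F
Bits 01 -> C
Bits 101 -> F


Decoded message: FDEFFCF


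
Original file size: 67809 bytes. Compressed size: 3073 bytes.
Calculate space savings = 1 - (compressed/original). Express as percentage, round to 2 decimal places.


ratio = compressed/original = 3073/67809 = 0.045318
savings = 1 - ratio = 1 - 0.045318 = 0.954682
as a percentage: 0.954682 * 100 = 95.47%

Space savings = 1 - 3073/67809 = 95.47%


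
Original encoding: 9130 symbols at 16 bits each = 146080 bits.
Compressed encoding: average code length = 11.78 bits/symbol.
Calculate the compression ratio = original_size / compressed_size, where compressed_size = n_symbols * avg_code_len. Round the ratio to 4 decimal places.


original_size = n_symbols * orig_bits = 9130 * 16 = 146080 bits
compressed_size = n_symbols * avg_code_len = 9130 * 11.78 = 107551.4 bits
ratio = original_size / compressed_size = 146080 / 107551.4 = 1.3582

Compression ratio = 1.3582


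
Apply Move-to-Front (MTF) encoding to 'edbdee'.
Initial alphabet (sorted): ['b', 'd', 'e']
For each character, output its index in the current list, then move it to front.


MTF encoding:
'e': index 2 in ['b', 'd', 'e'] -> ['e', 'b', 'd']
'd': index 2 in ['e', 'b', 'd'] -> ['d', 'e', 'b']
'b': index 2 in ['d', 'e', 'b'] -> ['b', 'd', 'e']
'd': index 1 in ['b', 'd', 'e'] -> ['d', 'b', 'e']
'e': index 2 in ['d', 'b', 'e'] -> ['e', 'd', 'b']
'e': index 0 in ['e', 'd', 'b'] -> ['e', 'd', 'b']


Output: [2, 2, 2, 1, 2, 0]


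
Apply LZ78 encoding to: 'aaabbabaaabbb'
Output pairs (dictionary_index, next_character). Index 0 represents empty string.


LZ78 encoding steps:
Dictionary: {0: ''}
Step 1: w='' (idx 0), next='a' -> output (0, 'a'), add 'a' as idx 1
Step 2: w='a' (idx 1), next='a' -> output (1, 'a'), add 'aa' as idx 2
Step 3: w='' (idx 0), next='b' -> output (0, 'b'), add 'b' as idx 3
Step 4: w='b' (idx 3), next='a' -> output (3, 'a'), add 'ba' as idx 4
Step 5: w='ba' (idx 4), next='a' -> output (4, 'a'), add 'baa' as idx 5
Step 6: w='a' (idx 1), next='b' -> output (1, 'b'), add 'ab' as idx 6
Step 7: w='b' (idx 3), next='b' -> output (3, 'b'), add 'bb' as idx 7


Encoded: [(0, 'a'), (1, 'a'), (0, 'b'), (3, 'a'), (4, 'a'), (1, 'b'), (3, 'b')]


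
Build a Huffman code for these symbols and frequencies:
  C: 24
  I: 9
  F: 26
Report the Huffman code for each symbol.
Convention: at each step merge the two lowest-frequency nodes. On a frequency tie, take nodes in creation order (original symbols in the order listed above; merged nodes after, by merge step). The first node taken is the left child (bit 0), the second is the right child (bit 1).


Huffman tree construction:
Step 1: Merge I(9) + C(24) = 33
Step 2: Merge F(26) + (I+C)(33) = 59
Read each symbol's code off the tree from the root (left child = 0, right child = 1).

Codes:
  C: 11 (length 2)
  I: 10 (length 2)
  F: 0 (length 1)
Average code length: 92/59 = 1.5593 bits/symbol


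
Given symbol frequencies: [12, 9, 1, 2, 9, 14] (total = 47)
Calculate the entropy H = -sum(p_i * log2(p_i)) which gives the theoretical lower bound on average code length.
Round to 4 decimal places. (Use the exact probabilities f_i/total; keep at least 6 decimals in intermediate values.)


Per-symbol terms -p_i * log2(p_i) with p_i = f_i/47:
  p = 12/47 = 0.255319: log2(p) = -1.969626, -p*log2(p) = 0.502883
  p = 9/47 = 0.191489: log2(p) = -2.384664, -p*log2(p) = 0.456638
  p = 1/47 = 0.021277: log2(p) = -5.554589, -p*log2(p) = 0.118183
  p = 2/47 = 0.042553: log2(p) = -4.554589, -p*log2(p) = 0.193812
  p = 9/47 = 0.191489: log2(p) = -2.384664, -p*log2(p) = 0.456638
  p = 14/47 = 0.297872: log2(p) = -1.747234, -p*log2(p) = 0.520453
H = 0.502883 + 0.456638 + 0.118183 + 0.193812 + 0.456638 + 0.520453 = 2.248607

H = 2.2486 bits/symbol


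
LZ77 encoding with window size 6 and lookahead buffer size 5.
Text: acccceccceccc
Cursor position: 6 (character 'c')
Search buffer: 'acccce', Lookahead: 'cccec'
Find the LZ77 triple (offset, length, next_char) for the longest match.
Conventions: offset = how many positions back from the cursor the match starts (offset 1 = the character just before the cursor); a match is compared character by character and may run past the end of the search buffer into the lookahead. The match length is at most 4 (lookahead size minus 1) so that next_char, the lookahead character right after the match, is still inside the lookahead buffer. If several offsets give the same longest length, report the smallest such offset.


Try each offset into the search buffer:
  offset=1 (pos 5, char 'e'): match length 0
  offset=2 (pos 4, char 'c'): match length 1
  offset=3 (pos 3, char 'c'): match length 2
  offset=4 (pos 2, char 'c'): match length 4
  offset=5 (pos 1, char 'c'): match length 3
  offset=6 (pos 0, char 'a'): match length 0
Longest match has length 4 at offset 4.
next_char = character at position 6 + 4 = 10 -> 'c'

Best match: offset=4, length=4 (matching 'ccce' starting at position 2)
LZ77 triple: (4, 4, 'c')


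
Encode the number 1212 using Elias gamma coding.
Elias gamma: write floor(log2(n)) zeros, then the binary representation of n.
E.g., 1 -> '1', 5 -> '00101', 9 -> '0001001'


num_bits = floor(log2(1212)) + 1 = 11
leading_zeros = num_bits - 1 = 10
binary(1212) = 10010111100

Elias gamma(1212) = '0000000000' + '10010111100' = 000000000010010111100 (21 bits)


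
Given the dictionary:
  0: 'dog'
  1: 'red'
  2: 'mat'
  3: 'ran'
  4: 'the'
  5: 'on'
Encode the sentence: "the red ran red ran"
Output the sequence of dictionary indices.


Look up each word in the dictionary:
  'the' -> 4
  'red' -> 1
  'ran' -> 3
  'red' -> 1
  'ran' -> 3

Encoded: [4, 1, 3, 1, 3]


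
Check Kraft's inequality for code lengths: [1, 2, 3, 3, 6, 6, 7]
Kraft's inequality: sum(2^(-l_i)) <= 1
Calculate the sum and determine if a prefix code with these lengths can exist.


Sum = 2^(-1) + 2^(-2) + 2^(-3) + 2^(-3) + 2^(-6) + 2^(-6) + 2^(-7)
    = 0.5 + 0.25 + 0.125 + 0.125 + 0.015625 + 0.015625 + 0.0078125
    = 133/128 = 1.0390625
Since 1.0390625 > 1, Kraft's inequality is NOT satisfied.
A prefix code with these lengths CANNOT exist.

Kraft sum = 1.0390625. Not satisfied.


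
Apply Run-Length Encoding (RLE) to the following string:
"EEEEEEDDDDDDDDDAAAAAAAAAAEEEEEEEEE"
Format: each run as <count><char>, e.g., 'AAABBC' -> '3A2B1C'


Scanning runs left to right:
  i=0: run of 'E' x 6 -> '6E'
  i=6: run of 'D' x 9 -> '9D'
  i=15: run of 'A' x 10 -> '10A'
  i=25: run of 'E' x 9 -> '9E'

RLE = 6E9D10A9E


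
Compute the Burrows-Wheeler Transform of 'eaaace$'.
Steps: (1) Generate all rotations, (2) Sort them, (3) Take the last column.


Rotations (sorted):
  0: $eaaace -> last char: e
  1: aaace$e -> last char: e
  2: aace$ea -> last char: a
  3: ace$eaa -> last char: a
  4: ce$eaaa -> last char: a
  5: e$eaaac -> last char: c
  6: eaaace$ -> last char: $


BWT = eeaaac$


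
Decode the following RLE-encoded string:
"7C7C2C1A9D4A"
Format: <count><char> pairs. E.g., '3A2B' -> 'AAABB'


Expanding each <count><char> pair:
  7C -> 'CCCCCCC'
  7C -> 'CCCCCCC'
  2C -> 'CC'
  1A -> 'A'
  9D -> 'DDDDDDDDD'
  4A -> 'AAAA'

Decoded = CCCCCCCCCCCCCCCCADDDDDDDDDAAAA


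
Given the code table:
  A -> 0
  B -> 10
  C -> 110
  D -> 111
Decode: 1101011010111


Decoding:
110 -> C
10 -> B
110 -> C
10 -> B
111 -> D


Result: CBCBD


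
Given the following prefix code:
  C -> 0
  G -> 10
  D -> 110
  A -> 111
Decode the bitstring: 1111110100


Decoding step by step:
Bits 111 -> A
Bits 111 -> A
Bits 0 -> C
Bits 10 -> G
Bits 0 -> C


Decoded message: AACGC


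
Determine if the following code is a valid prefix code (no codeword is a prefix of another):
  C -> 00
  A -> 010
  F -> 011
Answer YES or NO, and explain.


Checking each pair (does one codeword prefix another?):
  C='00' vs A='010': no prefix
  C='00' vs F='011': no prefix
  A='010' vs C='00': no prefix
  A='010' vs F='011': no prefix
  F='011' vs C='00': no prefix
  F='011' vs A='010': no prefix
No violation found over all pairs.

YES -- this is a valid prefix code. No codeword is a prefix of any other codeword.


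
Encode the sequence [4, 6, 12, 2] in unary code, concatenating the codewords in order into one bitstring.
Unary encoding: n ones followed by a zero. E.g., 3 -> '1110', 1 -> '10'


Encode each number as n ones followed by a terminating 0:
  4 -> 11110 (5 bits)
  6 -> 1111110 (7 bits)
  12 -> 1111111111110 (13 bits)
  2 -> 110 (3 bits)
Total length = 5 + 7 + 13 + 3 = 28 bits.

Unary([4, 6, 12, 2]) = 1111011111101111111111110110 (28 bits)


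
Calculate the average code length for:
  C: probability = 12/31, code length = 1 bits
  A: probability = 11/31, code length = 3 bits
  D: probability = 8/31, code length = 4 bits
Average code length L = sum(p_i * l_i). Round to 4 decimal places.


Weighted contributions p_i * l_i:
  C: (12/31) * 1 = 12/31
  A: (11/31) * 3 = 33/31
  D: (8/31) * 4 = 32/31
Sum = (12 + 33 + 32)/31 = 77/31

L = 77/31 = 2.4839 bits/symbol


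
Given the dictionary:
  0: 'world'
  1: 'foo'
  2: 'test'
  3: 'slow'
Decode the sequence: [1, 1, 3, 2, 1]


Look up each index in the dictionary:
  1 -> 'foo'
  1 -> 'foo'
  3 -> 'slow'
  2 -> 'test'
  1 -> 'foo'

Decoded: "foo foo slow test foo"


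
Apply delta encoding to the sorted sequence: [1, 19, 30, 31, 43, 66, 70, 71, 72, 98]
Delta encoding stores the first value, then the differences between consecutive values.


First value: 1
Deltas:
  19 - 1 = 18
  30 - 19 = 11
  31 - 30 = 1
  43 - 31 = 12
  66 - 43 = 23
  70 - 66 = 4
  71 - 70 = 1
  72 - 71 = 1
  98 - 72 = 26


Delta encoded: [1, 18, 11, 1, 12, 23, 4, 1, 1, 26]


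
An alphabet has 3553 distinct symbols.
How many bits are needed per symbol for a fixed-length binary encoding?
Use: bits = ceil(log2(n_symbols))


log2(3553) = 11.7948
Bracket: 2^11 = 2048 < 3553 <= 2^12 = 4096
So ceil(log2(3553)) = 12

bits = ceil(log2(3553)) = ceil(11.7948) = 12 bits


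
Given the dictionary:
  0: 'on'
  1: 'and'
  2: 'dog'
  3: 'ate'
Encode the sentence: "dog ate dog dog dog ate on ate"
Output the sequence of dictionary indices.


Look up each word in the dictionary:
  'dog' -> 2
  'ate' -> 3
  'dog' -> 2
  'dog' -> 2
  'dog' -> 2
  'ate' -> 3
  'on' -> 0
  'ate' -> 3

Encoded: [2, 3, 2, 2, 2, 3, 0, 3]


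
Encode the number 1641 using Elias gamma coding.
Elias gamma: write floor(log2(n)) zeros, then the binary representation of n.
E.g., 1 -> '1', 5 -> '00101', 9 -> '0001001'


num_bits = floor(log2(1641)) + 1 = 11
leading_zeros = num_bits - 1 = 10
binary(1641) = 11001101001

Elias gamma(1641) = '0000000000' + '11001101001' = 000000000011001101001 (21 bits)


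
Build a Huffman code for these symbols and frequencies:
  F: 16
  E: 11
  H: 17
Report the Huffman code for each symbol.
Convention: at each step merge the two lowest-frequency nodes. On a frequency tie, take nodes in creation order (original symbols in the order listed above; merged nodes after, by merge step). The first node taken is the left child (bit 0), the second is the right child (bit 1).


Huffman tree construction:
Step 1: Merge E(11) + F(16) = 27
Step 2: Merge H(17) + (E+F)(27) = 44
Read each symbol's code off the tree from the root (left child = 0, right child = 1).

Codes:
  F: 11 (length 2)
  E: 10 (length 2)
  H: 0 (length 1)
Average code length: 71/44 = 1.6136 bits/symbol


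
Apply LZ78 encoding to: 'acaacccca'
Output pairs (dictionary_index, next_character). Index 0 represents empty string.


LZ78 encoding steps:
Dictionary: {0: ''}
Step 1: w='' (idx 0), next='a' -> output (0, 'a'), add 'a' as idx 1
Step 2: w='' (idx 0), next='c' -> output (0, 'c'), add 'c' as idx 2
Step 3: w='a' (idx 1), next='a' -> output (1, 'a'), add 'aa' as idx 3
Step 4: w='c' (idx 2), next='c' -> output (2, 'c'), add 'cc' as idx 4
Step 5: w='cc' (idx 4), next='a' -> output (4, 'a'), add 'cca' as idx 5


Encoded: [(0, 'a'), (0, 'c'), (1, 'a'), (2, 'c'), (4, 'a')]


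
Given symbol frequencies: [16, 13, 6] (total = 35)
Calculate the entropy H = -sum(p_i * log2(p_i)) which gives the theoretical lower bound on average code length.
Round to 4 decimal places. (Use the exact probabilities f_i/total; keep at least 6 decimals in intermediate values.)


Per-symbol terms -p_i * log2(p_i) with p_i = f_i/35:
  p = 16/35 = 0.457143: log2(p) = -1.129283, -p*log2(p) = 0.516244
  p = 13/35 = 0.371429: log2(p) = -1.428843, -p*log2(p) = 0.530713
  p = 6/35 = 0.171429: log2(p) = -2.544321, -p*log2(p) = 0.436169
H = 0.516244 + 0.530713 + 0.436169 = 1.483126

H = 1.4831 bits/symbol


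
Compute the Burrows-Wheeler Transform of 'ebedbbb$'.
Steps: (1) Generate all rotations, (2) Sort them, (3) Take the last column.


Rotations (sorted):
  0: $ebedbbb -> last char: b
  1: b$ebedbb -> last char: b
  2: bb$ebedb -> last char: b
  3: bbb$ebed -> last char: d
  4: bedbbb$e -> last char: e
  5: dbbb$ebe -> last char: e
  6: ebedbbb$ -> last char: $
  7: edbbb$eb -> last char: b


BWT = bbbdee$b


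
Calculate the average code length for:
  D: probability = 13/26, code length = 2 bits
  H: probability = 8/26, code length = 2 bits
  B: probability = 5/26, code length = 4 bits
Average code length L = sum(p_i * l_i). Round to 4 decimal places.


Weighted contributions p_i * l_i:
  D: (13/26) * 2 = 26/26
  H: (8/26) * 2 = 16/26
  B: (5/26) * 4 = 20/26
Sum = (26 + 16 + 20)/26 = 62/26

L = 62/26 = 2.3846 bits/symbol


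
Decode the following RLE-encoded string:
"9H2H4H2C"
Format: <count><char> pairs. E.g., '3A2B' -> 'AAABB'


Expanding each <count><char> pair:
  9H -> 'HHHHHHHHH'
  2H -> 'HH'
  4H -> 'HHHH'
  2C -> 'CC'

Decoded = HHHHHHHHHHHHHHHCC


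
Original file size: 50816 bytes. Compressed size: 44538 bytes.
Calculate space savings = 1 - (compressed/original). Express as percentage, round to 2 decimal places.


ratio = compressed/original = 44538/50816 = 0.876456
savings = 1 - ratio = 1 - 0.876456 = 0.123544
as a percentage: 0.123544 * 100 = 12.35%

Space savings = 1 - 44538/50816 = 12.35%


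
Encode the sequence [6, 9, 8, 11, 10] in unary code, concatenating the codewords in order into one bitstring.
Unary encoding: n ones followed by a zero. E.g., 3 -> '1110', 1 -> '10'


Encode each number as n ones followed by a terminating 0:
  6 -> 1111110 (7 bits)
  9 -> 1111111110 (10 bits)
  8 -> 111111110 (9 bits)
  11 -> 111111111110 (12 bits)
  10 -> 11111111110 (11 bits)
Total length = 7 + 10 + 9 + 12 + 11 = 49 bits.

Unary([6, 9, 8, 11, 10]) = 1111110111111111011111111011111111111011111111110 (49 bits)


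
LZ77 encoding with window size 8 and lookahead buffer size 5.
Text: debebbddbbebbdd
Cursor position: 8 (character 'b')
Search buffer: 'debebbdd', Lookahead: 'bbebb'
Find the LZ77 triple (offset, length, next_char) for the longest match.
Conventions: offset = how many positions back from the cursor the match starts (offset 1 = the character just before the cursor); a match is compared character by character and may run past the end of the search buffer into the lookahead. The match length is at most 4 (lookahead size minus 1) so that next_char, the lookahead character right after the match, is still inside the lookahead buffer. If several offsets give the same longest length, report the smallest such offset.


Try each offset into the search buffer:
  offset=1 (pos 7, char 'd'): match length 0
  offset=2 (pos 6, char 'd'): match length 0
  offset=3 (pos 5, char 'b'): match length 1
  offset=4 (pos 4, char 'b'): match length 2
  offset=5 (pos 3, char 'e'): match length 0
  offset=6 (pos 2, char 'b'): match length 1
  offset=7 (pos 1, char 'e'): match length 0
  offset=8 (pos 0, char 'd'): match length 0
Longest match has length 2 at offset 4.
next_char = character at position 8 + 2 = 10 -> 'e'

Best match: offset=4, length=2 (matching 'bb' starting at position 4)
LZ77 triple: (4, 2, 'e')


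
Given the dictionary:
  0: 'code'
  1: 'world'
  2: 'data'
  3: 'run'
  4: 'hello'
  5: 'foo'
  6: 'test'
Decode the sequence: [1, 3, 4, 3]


Look up each index in the dictionary:
  1 -> 'world'
  3 -> 'run'
  4 -> 'hello'
  3 -> 'run'

Decoded: "world run hello run"


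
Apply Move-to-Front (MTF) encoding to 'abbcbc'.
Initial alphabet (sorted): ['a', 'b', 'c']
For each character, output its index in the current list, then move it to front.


MTF encoding:
'a': index 0 in ['a', 'b', 'c'] -> ['a', 'b', 'c']
'b': index 1 in ['a', 'b', 'c'] -> ['b', 'a', 'c']
'b': index 0 in ['b', 'a', 'c'] -> ['b', 'a', 'c']
'c': index 2 in ['b', 'a', 'c'] -> ['c', 'b', 'a']
'b': index 1 in ['c', 'b', 'a'] -> ['b', 'c', 'a']
'c': index 1 in ['b', 'c', 'a'] -> ['c', 'b', 'a']


Output: [0, 1, 0, 2, 1, 1]


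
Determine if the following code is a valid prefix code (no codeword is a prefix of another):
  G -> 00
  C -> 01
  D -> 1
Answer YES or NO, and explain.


Checking each pair (does one codeword prefix another?):
  G='00' vs C='01': no prefix
  G='00' vs D='1': no prefix
  C='01' vs G='00': no prefix
  C='01' vs D='1': no prefix
  D='1' vs G='00': no prefix
  D='1' vs C='01': no prefix
No violation found over all pairs.

YES -- this is a valid prefix code. No codeword is a prefix of any other codeword.


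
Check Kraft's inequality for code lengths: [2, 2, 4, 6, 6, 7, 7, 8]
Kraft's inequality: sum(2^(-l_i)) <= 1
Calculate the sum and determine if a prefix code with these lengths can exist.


Sum = 2^(-2) + 2^(-2) + 2^(-4) + 2^(-6) + 2^(-6) + 2^(-7) + 2^(-7) + 2^(-8)
    = 0.25 + 0.25 + 0.0625 + 0.015625 + 0.015625 + 0.0078125 + 0.0078125 + 0.00390625
    = 157/256 = 0.61328125
Since 0.61328125 <= 1, Kraft's inequality IS satisfied.
A prefix code with these lengths CAN exist.

Kraft sum = 0.61328125. Satisfied.


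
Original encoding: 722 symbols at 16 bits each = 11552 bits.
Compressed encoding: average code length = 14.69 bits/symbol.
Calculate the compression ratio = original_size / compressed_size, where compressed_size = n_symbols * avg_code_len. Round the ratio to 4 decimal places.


original_size = n_symbols * orig_bits = 722 * 16 = 11552 bits
compressed_size = n_symbols * avg_code_len = 722 * 14.69 = 10606.18 bits
ratio = original_size / compressed_size = 11552 / 10606.18 = 1.0892

Compression ratio = 1.0892


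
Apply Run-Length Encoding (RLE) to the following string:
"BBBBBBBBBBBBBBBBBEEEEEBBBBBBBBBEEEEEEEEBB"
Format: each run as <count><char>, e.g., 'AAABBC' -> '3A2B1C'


Scanning runs left to right:
  i=0: run of 'B' x 17 -> '17B'
  i=17: run of 'E' x 5 -> '5E'
  i=22: run of 'B' x 9 -> '9B'
  i=31: run of 'E' x 8 -> '8E'
  i=39: run of 'B' x 2 -> '2B'

RLE = 17B5E9B8E2B


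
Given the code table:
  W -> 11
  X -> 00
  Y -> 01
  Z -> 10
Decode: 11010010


Decoding:
11 -> W
01 -> Y
00 -> X
10 -> Z


Result: WYXZ


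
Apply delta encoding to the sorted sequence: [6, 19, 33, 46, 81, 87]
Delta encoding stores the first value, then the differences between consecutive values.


First value: 6
Deltas:
  19 - 6 = 13
  33 - 19 = 14
  46 - 33 = 13
  81 - 46 = 35
  87 - 81 = 6


Delta encoded: [6, 13, 14, 13, 35, 6]


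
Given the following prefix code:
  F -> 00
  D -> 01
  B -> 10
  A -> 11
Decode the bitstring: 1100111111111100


Decoding step by step:
Bits 11 -> A
Bits 00 -> F
Bits 11 -> A
Bits 11 -> A
Bits 11 -> A
Bits 11 -> A
Bits 11 -> A
Bits 00 -> F


Decoded message: AFAAAAAF


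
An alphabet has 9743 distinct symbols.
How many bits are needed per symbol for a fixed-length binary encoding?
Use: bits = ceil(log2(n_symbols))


log2(9743) = 13.2502
Bracket: 2^13 = 8192 < 9743 <= 2^14 = 16384
So ceil(log2(9743)) = 14

bits = ceil(log2(9743)) = ceil(13.2502) = 14 bits


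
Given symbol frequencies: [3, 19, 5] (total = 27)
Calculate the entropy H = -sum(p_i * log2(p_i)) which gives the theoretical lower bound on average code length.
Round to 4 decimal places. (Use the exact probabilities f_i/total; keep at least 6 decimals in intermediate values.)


Per-symbol terms -p_i * log2(p_i) with p_i = f_i/27:
  p = 3/27 = 0.111111: log2(p) = -3.169925, -p*log2(p) = 0.352214
  p = 19/27 = 0.703704: log2(p) = -0.506960, -p*log2(p) = 0.356750
  p = 5/27 = 0.185185: log2(p) = -2.432959, -p*log2(p) = 0.450548
H = 0.352214 + 0.356750 + 0.450548 = 1.159512

H = 1.1595 bits/symbol
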